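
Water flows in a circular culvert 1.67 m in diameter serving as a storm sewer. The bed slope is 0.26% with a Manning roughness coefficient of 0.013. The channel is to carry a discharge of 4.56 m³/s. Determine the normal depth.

Manning's equation rearranged: A R^(2/3) = nQ / (1·√S) = 0.013 × 4.56 / (√0.0026) = 1.163.
At y = 0.993 m: A R^(2/3) = 0.8107 — low.
At y = 1.45 m: A R^(2/3) = 1.28 — high.
At y = 1.3 m: A R^(2/3) = 1.163 — ≈ 1.163.

y_n = 1.3 m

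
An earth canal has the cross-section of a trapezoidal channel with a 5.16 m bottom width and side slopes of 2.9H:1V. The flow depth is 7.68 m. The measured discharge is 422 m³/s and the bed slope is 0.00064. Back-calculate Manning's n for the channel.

n = 0.032

With bottom width b = 5.16 m and side slope z = 2.9: A = (b + zy)y = (5.16 + 2.9×7.68)×7.68 = 210.7 m²; P = b + 2y√(1+z²) = 5.16 + 2×7.68×3.068 = 52.28 m.
Hydraulic radius R = A/P = 210.7/52.28 = 4.03 m.
Rearranging Manning's equation: n = (1/Q) A R^(2/3) S^(1/2) = (1/422) × 210.7 × 4.03^(2/3) × √0.00064 = 0.032.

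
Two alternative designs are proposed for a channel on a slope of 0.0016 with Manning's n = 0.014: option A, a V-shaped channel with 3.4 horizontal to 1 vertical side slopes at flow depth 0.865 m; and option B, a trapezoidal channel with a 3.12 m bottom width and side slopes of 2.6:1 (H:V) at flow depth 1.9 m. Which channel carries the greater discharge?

channel B

Channel A: For a triangular section with side slope z = 3.4: A = zy² = 3.4×0.865² = 2.544 m²; P = 2y√(1+z²) = 2×0.865×3.544 = 6.131 m. Hydraulic radius R = A/P = 2.544/6.131 = 0.4149 m. Q_A = (1/0.014)·2.544·0.4149^(2/3)·√0.0016 = 4.043 m³/s.
Channel B: With bottom width b = 3.12 m and side slope z = 2.6: A = (b + zy)y = (3.12 + 2.6×1.9)×1.9 = 15.31 m²; P = b + 2y√(1+z²) = 3.12 + 2×1.9×2.786 = 13.71 m. Hydraulic radius R = A/P = 15.31/13.71 = 1.117 m. Q_B = (1/0.014)·15.31·1.117^(2/3)·√0.0016 = 47.11 m³/s.
Q_A = 4.043 m³/s vs Q_B = 47.11 m³/s, so channel B carries more.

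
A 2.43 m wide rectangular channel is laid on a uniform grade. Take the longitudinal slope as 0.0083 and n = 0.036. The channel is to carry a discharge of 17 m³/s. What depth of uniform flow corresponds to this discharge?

Manning's equation rearranged: A R^(2/3) = nQ / (1·√S) = 0.036 × 17 / (√0.0083) = 6.718.
At y = 3.56 m: A R^(2/3) = 8.099 — too large.
At y = 3.04 m: A R^(2/3) = 6.722 — close enough.

y_n = 3.04 m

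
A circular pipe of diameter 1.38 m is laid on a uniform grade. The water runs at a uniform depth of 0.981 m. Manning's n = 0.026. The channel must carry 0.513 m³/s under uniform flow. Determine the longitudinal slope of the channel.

For a circular section of diameter D = 1.38 m at depth y = 0.981 m, the central angle is θ = 2 arccos(1 − 2y/D) = 4.012 rad. Then A = (D²/8)(θ − sin θ) = 1.137 m² and P = Dθ/2 = 2.768 m.
Hydraulic radius R = A/P = 1.137/2.768 = 0.4108 m.
From Manning's equation, S = [nQ / (1 A R^(2/3))]² = [0.026 × 0.513 / (1 × 1.137 × 0.4108^(2/3))]² = 0.000451.

S = 0.000451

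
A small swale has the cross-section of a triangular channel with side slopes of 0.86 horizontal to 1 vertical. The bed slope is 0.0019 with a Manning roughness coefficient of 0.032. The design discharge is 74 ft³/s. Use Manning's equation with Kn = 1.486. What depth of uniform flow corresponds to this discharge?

y_n = 5.4 ft

Manning's equation rearranged: A R^(2/3) = nQ / (1.486·√S) = 0.032 × 74 / (1.486 × √0.0019) = 36.56.
Try y = 6.37 ft: A R^(2/3) = 56.8 — over.
Try y = 3.71 ft: A R^(2/3) = 13.44 — short.
Try y = 5.4 ft: A R^(2/3) = 36.56 — ≈ 36.56.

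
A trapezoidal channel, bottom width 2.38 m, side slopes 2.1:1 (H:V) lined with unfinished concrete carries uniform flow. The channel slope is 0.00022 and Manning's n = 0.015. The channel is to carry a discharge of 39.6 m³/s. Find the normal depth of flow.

y_n = 3.16 m

Manning's equation rearranged: A R^(2/3) = nQ / (1·√S) = 0.015 × 39.6 / (√0.00022) = 40.05.
At y = 2.68 m: A R^(2/3) = 27.44 — too small.
At y = 3.16 m: A R^(2/3) = 40.07 — matches.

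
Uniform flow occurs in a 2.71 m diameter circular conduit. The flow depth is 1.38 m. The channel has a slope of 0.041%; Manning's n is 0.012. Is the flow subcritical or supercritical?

subcritical

For a circular section of diameter D = 2.71 m at depth y = 1.38 m, the central angle is θ = 2 arccos(1 − 2y/D) = 3.178 rad. Then A = (D²/8)(θ − sin θ) = 2.952 m² and P = Dθ/2 = 4.307 m.
Hydraulic radius R = A/P = 2.952/4.307 = 0.6854 m.
V = (1/n) R^(2/3) √S = (1/0.012) × 0.6854^(2/3) × √0.00041 = 1.312 m/s. Hydraulic depth D_h = A/T = 2.952/2.71 = 1.089 m.
Froude number Fr = V/√(g·D_h) = 1.312/√(9.81×1.089) = 0.401, which is less than 1, so the flow is subcritical.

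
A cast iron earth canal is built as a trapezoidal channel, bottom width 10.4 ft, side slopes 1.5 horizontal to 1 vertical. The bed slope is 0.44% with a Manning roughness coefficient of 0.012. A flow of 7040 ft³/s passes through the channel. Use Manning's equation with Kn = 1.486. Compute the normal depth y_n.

Manning's equation rearranged: A R^(2/3) = nQ / (1.486·√S) = 0.012 × 7040 / (1.486 × √0.0044) = 857.1.
Try y = 11.8 ft: A R^(2/3) = 1127 — over.
Try y = 7.66 ft: A R^(2/3) = 450.9 — short.
Try y = 10.4 ft: A R^(2/3) = 857.3 — close enough.

y_n = 10.4 ft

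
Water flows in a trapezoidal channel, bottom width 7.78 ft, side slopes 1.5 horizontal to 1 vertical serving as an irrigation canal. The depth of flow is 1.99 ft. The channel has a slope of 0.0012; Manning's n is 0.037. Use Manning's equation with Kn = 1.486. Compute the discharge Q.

Q = 37.9 ft³/s

With bottom width b = 7.78 ft and side slope z = 1.5: A = (b + zy)y = (7.78 + 1.5×1.99)×1.99 = 21.42 ft²; P = b + 2y√(1+z²) = 7.78 + 2×1.99×1.803 = 14.96 ft.
Hydraulic radius R = A/P = 21.42/14.96 = 1.432 ft.
Manning's equation: Q = (1.486/n) A R^(2/3) S^(1/2) = (1.486/0.037) × 21.42 × 1.432^(2/3) × 0.0012^(1/2) = 37.9 ft³/s.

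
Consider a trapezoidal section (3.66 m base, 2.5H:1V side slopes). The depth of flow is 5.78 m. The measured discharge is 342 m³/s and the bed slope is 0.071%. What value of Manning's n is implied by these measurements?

n = 0.017

With bottom width b = 3.66 m and side slope z = 2.5: A = (b + zy)y = (3.66 + 2.5×5.78)×5.78 = 104.7 m²; P = b + 2y√(1+z²) = 3.66 + 2×5.78×2.693 = 34.79 m.
Hydraulic radius R = A/P = 104.7/34.79 = 3.009 m.
Rearranging Manning's equation: n = (1/Q) A R^(2/3) S^(1/2) = (1/342) × 104.7 × 3.009^(2/3) × √0.00071 = 0.017.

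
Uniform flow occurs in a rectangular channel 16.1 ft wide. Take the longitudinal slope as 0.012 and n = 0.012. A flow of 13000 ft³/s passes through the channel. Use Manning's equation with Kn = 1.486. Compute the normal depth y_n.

Manning's equation rearranged: A R^(2/3) = nQ / (1.486·√S) = 0.012 × 13000 / (1.486 × √0.012) = 958.3.
Trying y = 16 ft: A R^(2/3) = 788.5 — low.
Trying y = 22.7 ft: A R^(2/3) = 1199 — high.
Trying y = 18.8 ft: A R^(2/3) = 958.6 — close enough.

y_n = 18.8 ft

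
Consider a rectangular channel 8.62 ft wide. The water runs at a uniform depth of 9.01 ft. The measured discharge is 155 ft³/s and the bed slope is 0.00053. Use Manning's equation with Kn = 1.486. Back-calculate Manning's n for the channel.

n = 0.035

Flow area A = b·y = 8.62 × 9.01 = 77.67 ft². Wetted perimeter P = b + 2y = 8.62 + 2×9.01 = 26.64 ft.
Hydraulic radius R = A/P = 77.67/26.64 = 2.915 ft.
Rearranging Manning's equation: n = (1.486/Q) A R^(2/3) S^(1/2) = (1.486/155) × 77.67 × 2.915^(2/3) × √0.00053 = 0.035.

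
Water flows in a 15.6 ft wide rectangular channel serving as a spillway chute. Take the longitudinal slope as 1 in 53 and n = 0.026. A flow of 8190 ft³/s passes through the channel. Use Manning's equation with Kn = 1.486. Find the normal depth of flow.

y_n = 21 ft

Manning's equation rearranged: A R^(2/3) = nQ / (1.486·√S) = 0.026 × 8190 / (1.486 × √0.01887) = 1043.
Trying y = 25 ft: A R^(2/3) = 1280 — high.
Trying y = 17 ft: A R^(2/3) = 810.9 — low.
Trying y = 21 ft: A R^(2/3) = 1044 — close enough.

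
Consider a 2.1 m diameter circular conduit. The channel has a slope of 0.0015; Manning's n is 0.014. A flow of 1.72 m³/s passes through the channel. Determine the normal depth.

y_n = 0.754 m

Manning's equation rearranged: A R^(2/3) = nQ / (1·√S) = 0.014 × 1.72 / (√0.0015) = 0.6217.
Trying y = 0.896 m: A R^(2/3) = 0.8539 — high.
Trying y = 0.678 m: A R^(2/3) = 0.5084 — low.
Trying y = 0.754 m: A R^(2/3) = 0.6218 — matches.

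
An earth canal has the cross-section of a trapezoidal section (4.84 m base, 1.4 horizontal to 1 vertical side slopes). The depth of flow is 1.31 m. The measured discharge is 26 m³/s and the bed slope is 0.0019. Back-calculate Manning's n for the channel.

n = 0.014

With bottom width b = 4.84 m and side slope z = 1.4: A = (b + zy)y = (4.84 + 1.4×1.31)×1.31 = 8.743 m²; P = b + 2y√(1+z²) = 4.84 + 2×1.31×1.72 = 9.348 m.
Hydraulic radius R = A/P = 8.743/9.348 = 0.9353 m.
Rearranging Manning's equation: n = (1/Q) A R^(2/3) S^(1/2) = (1/26) × 8.743 × 0.9353^(2/3) × √0.0019 = 0.014.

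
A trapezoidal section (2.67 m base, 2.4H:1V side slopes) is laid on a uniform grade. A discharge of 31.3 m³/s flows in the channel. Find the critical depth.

At critical depth, Q² T / (g A³) = 1, i.e. A³/T = Q²/g = 31.3²/9.81 = 99.87.
Try y = 1.16 m: A³/T = 30.74 — too small.
Try y = 1.56 m: A³/T = 98.62 — close enough.

y_c = 1.56 m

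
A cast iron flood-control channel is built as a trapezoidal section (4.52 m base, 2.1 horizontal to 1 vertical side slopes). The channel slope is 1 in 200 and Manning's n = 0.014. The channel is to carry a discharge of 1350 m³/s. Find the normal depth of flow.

Manning's equation rearranged: A R^(2/3) = nQ / (1·√S) = 0.014 × 1350 / (√0.005) = 267.3.
Try y = 7.55 m: A R^(2/3) = 379.9 — over.
Try y = 6.5 m: A R^(2/3) = 266.9 — ≈ 267.3.

y_n = 6.5 m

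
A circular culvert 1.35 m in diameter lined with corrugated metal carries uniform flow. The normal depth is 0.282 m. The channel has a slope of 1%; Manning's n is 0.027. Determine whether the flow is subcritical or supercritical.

subcritical

For a circular section of diameter D = 1.35 m at depth y = 0.282 m, the central angle is θ = 2 arccos(1 − 2y/D) = 1.899 rad. Then A = (D²/8)(θ − sin θ) = 0.2169 m² and P = Dθ/2 = 1.282 m.
Hydraulic radius R = A/P = 0.2169/1.282 = 0.1692 m.
V = (1/n) R^(2/3) √S = (1/0.027) × 0.1692^(2/3) × √0.01 = 1.133 m/s. Hydraulic depth D_h = A/T = 0.2169/1.098 = 0.1976 m.
Froude number Fr = V/√(g·D_h) = 1.133/√(9.81×0.1976) = 0.814, which is less than 1, so the flow is subcritical.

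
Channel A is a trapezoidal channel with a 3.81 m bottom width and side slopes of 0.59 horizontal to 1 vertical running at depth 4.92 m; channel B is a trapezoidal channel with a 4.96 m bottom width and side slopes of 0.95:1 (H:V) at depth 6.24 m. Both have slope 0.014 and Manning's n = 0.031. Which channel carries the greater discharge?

channel B

Channel A: With bottom width b = 3.81 m and side slope z = 0.59: A = (b + zy)y = (3.81 + 0.59×4.92)×4.92 = 33.03 m²; P = b + 2y√(1+z²) = 3.81 + 2×4.92×1.161 = 15.23 m. Hydraulic radius R = A/P = 33.03/15.23 = 2.168 m. Q_A = (1/0.031)·33.03·2.168^(2/3)·√0.014 = 211.1 m³/s.
Channel B: With bottom width b = 4.96 m and side slope z = 0.95: A = (b + zy)y = (4.96 + 0.95×6.24)×6.24 = 67.94 m²; P = b + 2y√(1+z²) = 4.96 + 2×6.24×1.379 = 22.17 m. Hydraulic radius R = A/P = 67.94/22.17 = 3.064 m. Q_B = (1/0.031)·67.94·3.064^(2/3)·√0.014 = 547.1 m³/s.
Q_A = 211.1 m³/s vs Q_B = 547.1 m³/s, so channel B carries more.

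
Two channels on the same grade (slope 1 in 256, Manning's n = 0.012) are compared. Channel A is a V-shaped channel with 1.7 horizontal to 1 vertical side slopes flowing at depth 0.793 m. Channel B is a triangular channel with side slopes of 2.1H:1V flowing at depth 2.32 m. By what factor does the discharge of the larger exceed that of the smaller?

Channel A: For a triangular section with side slope z = 1.7: A = zy² = 1.7×0.793² = 1.069 m²; P = 2y√(1+z²) = 2×0.793×1.972 = 3.128 m. Hydraulic radius R = A/P = 1.069/3.128 = 0.3418 m. Q_A = (1/0.012)·1.069·0.3418^(2/3)·√0.003906 = 2.722 m³/s.
Channel B: For a triangular section with side slope z = 2.1: A = zy² = 2.1×2.32² = 11.3 m²; P = 2y√(1+z²) = 2×2.32×2.326 = 10.79 m. Hydraulic radius R = A/P = 11.3/10.79 = 1.047 m. Q_B = (1/0.012)·11.3·1.047^(2/3)·√0.003906 = 60.71 m³/s.
The larger discharge is 60.71 m³/s and the smaller is 2.722 m³/s; the ratio is 22.3.

22.3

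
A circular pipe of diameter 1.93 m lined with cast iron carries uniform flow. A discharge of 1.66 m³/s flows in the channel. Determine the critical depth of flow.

y_c = 0.611 m

At critical depth, Q² T / (g A³) = 1, i.e. A³/T = Q²/g = 1.66²/9.81 = 0.2809.
Try y = 0.663 m: A³/T = 0.384 — over.
Try y = 0.46 m: A³/T = 0.09292 — short.
Try y = 0.611 m: A³/T = 0.2801 — close enough.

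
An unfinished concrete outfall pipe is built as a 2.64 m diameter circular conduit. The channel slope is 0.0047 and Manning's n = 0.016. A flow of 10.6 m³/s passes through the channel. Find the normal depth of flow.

Manning's equation rearranged: A R^(2/3) = nQ / (1·√S) = 0.016 × 10.6 / (√0.0047) = 2.474.
At y = 1.75 m: A R^(2/3) = 3.227 — over.
At y = 1.05 m: A R^(2/3) = 1.384 — short.
At y = 1.47 m: A R^(2/3) = 2.479 — close enough.

y_n = 1.47 m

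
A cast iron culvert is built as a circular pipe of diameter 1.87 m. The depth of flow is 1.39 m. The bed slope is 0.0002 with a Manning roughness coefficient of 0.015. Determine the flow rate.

Q = 1.41 m³/s

For a circular section of diameter D = 1.87 m at depth y = 1.39 m, the central angle is θ = 2 arccos(1 − 2y/D) = 4.158 rad. Then A = (D²/8)(θ − sin θ) = 2.189 m² and P = Dθ/2 = 3.888 m.
Hydraulic radius R = A/P = 2.189/3.888 = 0.5631 m.
Manning's equation: Q = (1/n) A R^(2/3) S^(1/2) = (1/0.015) × 2.189 × 0.5631^(2/3) × 0.0002^(1/2) = 1.41 m³/s.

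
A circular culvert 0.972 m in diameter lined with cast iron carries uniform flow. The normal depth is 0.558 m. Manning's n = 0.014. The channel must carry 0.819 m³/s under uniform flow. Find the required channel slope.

For a circular section of diameter D = 0.972 m at depth y = 0.558 m, the central angle is θ = 2 arccos(1 − 2y/D) = 3.439 rad. Then A = (D²/8)(θ − sin θ) = 0.4407 m² and P = Dθ/2 = 1.671 m.
Hydraulic radius R = A/P = 0.4407/1.671 = 0.2637 m.
From Manning's equation, S = [nQ / (1 A R^(2/3))]² = [0.014 × 0.819 / (1 × 0.4407 × 0.2637^(2/3))]² = 0.004.

S = 0.004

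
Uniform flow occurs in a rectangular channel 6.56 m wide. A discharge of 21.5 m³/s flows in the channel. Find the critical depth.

For a rectangular channel, critical depth y_c = (q²/g)^(1/3) where q = Q/b = 21.5/6.56 = 3.277 m²/s.
So y_c = (3.277²/9.81)^(1/3) = 1.03 m.

y_c = 1.03 m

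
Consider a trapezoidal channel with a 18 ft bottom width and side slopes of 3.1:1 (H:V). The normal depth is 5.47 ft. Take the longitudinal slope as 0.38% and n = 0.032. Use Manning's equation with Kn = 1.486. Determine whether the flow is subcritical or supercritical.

subcritical

With bottom width b = 18 ft and side slope z = 3.1: A = (b + zy)y = (18 + 3.1×5.47)×5.47 = 191.2 ft²; P = b + 2y√(1+z²) = 18 + 2×5.47×3.257 = 53.63 ft.
Hydraulic radius R = A/P = 191.2/53.63 = 3.565 ft.
V = (1.486/n) R^(2/3) √S = (1.486/0.032) × 3.565^(2/3) × √0.0038 = 6.681 ft/s. Hydraulic depth D_h = A/T = 191.2/51.91 = 3.683 ft.
Froude number Fr = V/√(g·D_h) = 6.681/√(32.2×3.683) = 0.613, which is less than 1, so the flow is subcritical.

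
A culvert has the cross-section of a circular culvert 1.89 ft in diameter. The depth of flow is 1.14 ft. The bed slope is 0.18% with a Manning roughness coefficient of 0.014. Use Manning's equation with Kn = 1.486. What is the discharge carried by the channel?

Q = 5.19 ft³/s

For a circular section of diameter D = 1.89 ft at depth y = 1.14 ft, the central angle is θ = 2 arccos(1 − 2y/D) = 3.557 rad. Then A = (D²/8)(θ − sin θ) = 1.769 ft² and P = Dθ/2 = 3.362 ft.
Hydraulic radius R = A/P = 1.769/3.362 = 0.5261 ft.
Manning's equation: Q = (1.486/n) A R^(2/3) S^(1/2) = (1.486/0.014) × 1.769 × 0.5261^(2/3) × 0.0018^(1/2) = 5.19 ft³/s.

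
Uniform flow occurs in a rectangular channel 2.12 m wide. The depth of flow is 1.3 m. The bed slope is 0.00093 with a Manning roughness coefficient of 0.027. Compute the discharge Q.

Q = 2.17 m³/s

Flow area A = b·y = 2.12 × 1.3 = 2.756 m². Wetted perimeter P = b + 2y = 2.12 + 2×1.3 = 4.72 m.
Hydraulic radius R = A/P = 2.756/4.72 = 0.5839 m.
Manning's equation: Q = (1/n) A R^(2/3) S^(1/2) = (1/0.027) × 2.756 × 0.5839^(2/3) × 0.00093^(1/2) = 2.17 m³/s.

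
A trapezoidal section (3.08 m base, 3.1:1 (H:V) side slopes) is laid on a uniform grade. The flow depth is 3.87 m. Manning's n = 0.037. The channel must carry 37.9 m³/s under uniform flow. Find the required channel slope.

S = 0.00022

With bottom width b = 3.08 m and side slope z = 3.1: A = (b + zy)y = (3.08 + 3.1×3.87)×3.87 = 58.35 m²; P = b + 2y√(1+z²) = 3.08 + 2×3.87×3.257 = 28.29 m.
Hydraulic radius R = A/P = 58.35/28.29 = 2.062 m.
From Manning's equation, S = [nQ / (1 A R^(2/3))]² = [0.037 × 37.9 / (1 × 58.35 × 2.062^(2/3))]² = 0.00022.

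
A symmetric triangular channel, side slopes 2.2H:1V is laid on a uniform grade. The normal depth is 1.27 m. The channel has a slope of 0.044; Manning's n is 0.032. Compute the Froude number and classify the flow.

For a triangular section with side slope z = 2.2: A = zy² = 2.2×1.27² = 3.548 m²; P = 2y√(1+z²) = 2×1.27×2.417 = 6.138 m.
Hydraulic radius R = A/P = 3.548/6.138 = 0.5781 m.
V = (1/n) R^(2/3) √S = (1/0.032) × 0.5781^(2/3) × √0.044 = 4.549 m/s. Hydraulic depth D_h = A/T = 3.548/5.588 = 0.635 m.
Froude number Fr = V/√(g·D_h) = 4.549/√(9.81×0.635) = 1.82, which is greater than 1, so the flow is supercritical.

supercritical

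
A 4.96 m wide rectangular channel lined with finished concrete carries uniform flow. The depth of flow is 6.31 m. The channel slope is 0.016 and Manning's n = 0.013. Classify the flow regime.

Flow area A = b·y = 4.96 × 6.31 = 31.3 m². Wetted perimeter P = b + 2y = 4.96 + 2×6.31 = 17.58 m.
Hydraulic radius R = A/P = 31.3/17.58 = 1.78 m.
V = (1/n) R^(2/3) √S = (1/0.013) × 1.78^(2/3) × √0.016 = 14.29 m/s. Hydraulic depth D_h = A/T = 31.3/4.96 = 6.31 m.
Froude number Fr = V/√(g·D_h) = 14.29/√(9.81×6.31) = 1.82, which is greater than 1, so the flow is supercritical.

supercritical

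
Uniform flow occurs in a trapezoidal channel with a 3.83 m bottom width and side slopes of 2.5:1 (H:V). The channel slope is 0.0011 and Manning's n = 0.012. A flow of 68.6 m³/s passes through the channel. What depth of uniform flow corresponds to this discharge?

y_n = 2.21 m

Manning's equation rearranged: A R^(2/3) = nQ / (1·√S) = 0.012 × 68.6 / (√0.0011) = 24.82.
Try y = 2.49 m: A R^(2/3) = 32.11 — high.
Try y = 1.65 m: A R^(2/3) = 13.41 — low.
Try y = 2.21 m: A R^(2/3) = 24.81 — matches.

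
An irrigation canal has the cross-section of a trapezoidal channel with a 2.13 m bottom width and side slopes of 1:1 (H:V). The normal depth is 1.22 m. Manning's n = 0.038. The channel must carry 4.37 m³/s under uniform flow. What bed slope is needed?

With bottom width b = 2.13 m and side slope z = 1: A = (b + zy)y = (2.13 + 1×1.22)×1.22 = 4.087 m²; P = b + 2y√(1+z²) = 2.13 + 2×1.22×1.414 = 5.581 m.
Hydraulic radius R = A/P = 4.087/5.581 = 0.7323 m.
From Manning's equation, S = [nQ / (1 A R^(2/3))]² = [0.038 × 4.37 / (1 × 4.087 × 0.7323^(2/3))]² = 0.0025.

S = 0.0025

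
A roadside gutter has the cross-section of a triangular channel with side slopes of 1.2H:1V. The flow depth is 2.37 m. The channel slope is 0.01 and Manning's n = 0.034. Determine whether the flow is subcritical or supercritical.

subcritical

For a triangular section with side slope z = 1.2: A = zy² = 1.2×2.37² = 6.74 m²; P = 2y√(1+z²) = 2×2.37×1.562 = 7.404 m.
Hydraulic radius R = A/P = 6.74/7.404 = 0.9103 m.
V = (1/n) R^(2/3) √S = (1/0.034) × 0.9103^(2/3) × √0.01 = 2.763 m/s. Hydraulic depth D_h = A/T = 6.74/5.688 = 1.185 m.
Froude number Fr = V/√(g·D_h) = 2.763/√(9.81×1.185) = 0.81, which is less than 1, so the flow is subcritical.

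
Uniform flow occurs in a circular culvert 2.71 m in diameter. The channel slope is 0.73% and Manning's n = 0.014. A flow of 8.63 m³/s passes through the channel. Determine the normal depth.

Manning's equation rearranged: A R^(2/3) = nQ / (1·√S) = 0.014 × 8.63 / (√0.0073) = 1.414.
Try y = 1.32 m: A R^(2/3) = 2.128 — too large.
Try y = 0.747 m: A R^(2/3) = 0.7389 — too small.
Try y = 1.05 m: A R^(2/3) = 1.414 — ≈ 1.414.

y_n = 1.05 m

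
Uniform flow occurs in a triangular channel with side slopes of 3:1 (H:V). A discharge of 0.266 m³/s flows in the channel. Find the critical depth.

y_c = 0.276 m

At critical depth, Q² T / (g A³) = 1, i.e. A³/T = Q²/g = 0.266²/9.81 = 0.007213.
At y = 0.207 m: A³/T = 0.00171 — low.
At y = 0.339 m: A³/T = 0.02015 — high.
At y = 0.276 m: A³/T = 0.007207 — close enough.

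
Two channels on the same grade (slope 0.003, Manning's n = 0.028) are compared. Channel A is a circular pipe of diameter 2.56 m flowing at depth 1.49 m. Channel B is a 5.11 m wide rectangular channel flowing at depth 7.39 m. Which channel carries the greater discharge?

channel B

Channel A: For a circular section of diameter D = 2.56 m at depth y = 1.49 m, the central angle is θ = 2 arccos(1 − 2y/D) = 3.471 rad. Then A = (D²/8)(θ − sin θ) = 3.109 m² and P = Dθ/2 = 4.443 m. Hydraulic radius R = A/P = 3.109/4.443 = 0.6997 m. Q_A = (1/0.028)·3.109·0.6997^(2/3)·√0.003 = 4.793 m³/s.
Channel B: Flow area A = b·y = 5.11 × 7.39 = 37.76 m². Wetted perimeter P = b + 2y = 5.11 + 2×7.39 = 19.89 m. Hydraulic radius R = A/P = 37.76/19.89 = 1.899 m. Q_B = (1/0.028)·37.76·1.899^(2/3)·√0.003 = 113.3 m³/s.
Q_A = 4.793 m³/s vs Q_B = 113.3 m³/s, so channel B carries more.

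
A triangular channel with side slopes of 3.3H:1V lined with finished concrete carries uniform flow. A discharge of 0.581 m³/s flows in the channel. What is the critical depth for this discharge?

y_c = 0.363 m

At critical depth, Q² T / (g A³) = 1, i.e. A³/T = Q²/g = 0.581²/9.81 = 0.03441.
Try y = 0.448 m: A³/T = 0.09826 — over.
Try y = 0.298 m: A³/T = 0.0128 — short.
Try y = 0.363 m: A³/T = 0.03432 — ≈ 0.03441.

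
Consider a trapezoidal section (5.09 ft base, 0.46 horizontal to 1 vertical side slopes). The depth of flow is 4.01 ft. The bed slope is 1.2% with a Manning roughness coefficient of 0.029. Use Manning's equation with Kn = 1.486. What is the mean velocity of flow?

V = 8.9 ft/s

With bottom width b = 5.09 ft and side slope z = 0.46: A = (b + zy)y = (5.09 + 0.46×4.01)×4.01 = 27.81 ft²; P = b + 2y√(1+z²) = 5.09 + 2×4.01×1.101 = 13.92 ft.
Hydraulic radius R = A/P = 27.81/13.92 = 1.998 ft.
From Manning's equation, V = (1.486/n) R^(2/3) S^(1/2) = (1.486/0.029) × 1.998^(2/3) × 0.012^(1/2) = 8.9 ft/s.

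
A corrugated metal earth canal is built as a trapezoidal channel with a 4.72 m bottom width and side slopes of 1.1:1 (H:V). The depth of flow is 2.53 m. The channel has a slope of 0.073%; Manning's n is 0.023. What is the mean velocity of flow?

With bottom width b = 4.72 m and side slope z = 1.1: A = (b + zy)y = (4.72 + 1.1×2.53)×2.53 = 18.98 m²; P = b + 2y√(1+z²) = 4.72 + 2×2.53×1.487 = 12.24 m.
Hydraulic radius R = A/P = 18.98/12.24 = 1.551 m.
From Manning's equation, V = (1/n) R^(2/3) S^(1/2) = (1/0.023) × 1.551^(2/3) × 0.00073^(1/2) = 1.57 m/s.

V = 1.57 m/s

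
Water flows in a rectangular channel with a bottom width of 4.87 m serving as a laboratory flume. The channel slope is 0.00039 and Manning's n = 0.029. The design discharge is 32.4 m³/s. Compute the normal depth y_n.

y_n = 6.65 m

Manning's equation rearranged: A R^(2/3) = nQ / (1·√S) = 0.029 × 32.4 / (√0.00039) = 47.58.
At y = 7.76 m: A R^(2/3) = 57.02 — high.
At y = 6.65 m: A R^(2/3) = 47.61 — matches.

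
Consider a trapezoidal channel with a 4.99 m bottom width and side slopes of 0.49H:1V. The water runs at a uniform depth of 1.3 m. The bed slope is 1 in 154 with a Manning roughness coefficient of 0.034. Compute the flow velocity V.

V = 2.25 m/s

With bottom width b = 4.99 m and side slope z = 0.49: A = (b + zy)y = (4.99 + 0.49×1.3)×1.3 = 7.315 m²; P = b + 2y√(1+z²) = 4.99 + 2×1.3×1.114 = 7.885 m.
Hydraulic radius R = A/P = 7.315/7.885 = 0.9277 m.
From Manning's equation, V = (1/n) R^(2/3) S^(1/2) = (1/0.034) × 0.9277^(2/3) × 0.006494^(1/2) = 2.25 m/s.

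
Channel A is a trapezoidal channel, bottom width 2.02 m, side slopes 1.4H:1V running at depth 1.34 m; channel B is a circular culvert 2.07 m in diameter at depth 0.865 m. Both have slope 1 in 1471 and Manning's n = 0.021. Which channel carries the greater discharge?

Channel A: With bottom width b = 2.02 m and side slope z = 1.4: A = (b + zy)y = (2.02 + 1.4×1.34)×1.34 = 5.221 m²; P = b + 2y√(1+z²) = 2.02 + 2×1.34×1.72 = 6.631 m. Hydraulic radius R = A/P = 5.221/6.631 = 0.7873 m. Q_A = (1/0.021)·5.221·0.7873^(2/3)·√0.0006798 = 5.527 m³/s.
Channel B: For a circular section of diameter D = 2.07 m at depth y = 0.865 m, the central angle is θ = 2 arccos(1 − 2y/D) = 2.812 rad. Then A = (D²/8)(θ − sin θ) = 1.332 m² and P = Dθ/2 = 2.91 m. Hydraulic radius R = A/P = 1.332/2.91 = 0.4579 m. Q_B = (1/0.021)·1.332·0.4579^(2/3)·√0.0006798 = 0.9827 m³/s.
Q_A = 5.527 m³/s vs Q_B = 0.9827 m³/s, so channel A carries more.

channel A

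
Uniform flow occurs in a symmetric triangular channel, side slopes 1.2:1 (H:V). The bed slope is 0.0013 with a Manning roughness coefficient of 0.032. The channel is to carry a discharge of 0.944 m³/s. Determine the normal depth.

Manning's equation rearranged: A R^(2/3) = nQ / (1·√S) = 0.032 × 0.944 / (√0.0013) = 0.8378.
Trying y = 1.3 m: A R^(2/3) = 1.276 — too large.
Trying y = 1.11 m: A R^(2/3) = 0.8376 — matches.

y_n = 1.11 m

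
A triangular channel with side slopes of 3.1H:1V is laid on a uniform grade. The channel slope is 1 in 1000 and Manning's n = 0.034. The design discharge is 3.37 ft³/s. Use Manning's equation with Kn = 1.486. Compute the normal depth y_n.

Manning's equation rearranged: A R^(2/3) = nQ / (1.486·√S) = 0.034 × 3.37 / (1.486 × √0.001) = 2.438.
At y = 1.2 ft: A R^(2/3) = 3.073 — high.
At y = 1.1 ft: A R^(2/3) = 2.436 — ≈ 2.438.

y_n = 1.1 ft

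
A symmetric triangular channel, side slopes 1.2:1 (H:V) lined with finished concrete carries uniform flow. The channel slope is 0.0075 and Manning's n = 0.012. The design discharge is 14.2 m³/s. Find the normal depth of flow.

Manning's equation rearranged: A R^(2/3) = nQ / (1·√S) = 0.012 × 14.2 / (√0.0075) = 1.968.
Trying y = 1.77 m: A R^(2/3) = 2.907 — high.
Trying y = 1.14 m: A R^(2/3) = 0.8993 — low.
Trying y = 1.53 m: A R^(2/3) = 1.971 — ≈ 1.968.

y_n = 1.53 m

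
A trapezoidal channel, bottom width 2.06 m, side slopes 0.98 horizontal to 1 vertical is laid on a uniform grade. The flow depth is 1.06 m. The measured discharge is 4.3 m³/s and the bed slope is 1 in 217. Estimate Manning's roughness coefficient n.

n = 0.039

With bottom width b = 2.06 m and side slope z = 0.98: A = (b + zy)y = (2.06 + 0.98×1.06)×1.06 = 3.285 m²; P = b + 2y√(1+z²) = 2.06 + 2×1.06×1.4 = 5.028 m.
Hydraulic radius R = A/P = 3.285/5.028 = 0.6532 m.
Rearranging Manning's equation: n = (1/Q) A R^(2/3) S^(1/2) = (1/4.3) × 3.285 × 0.6532^(2/3) × √0.004608 = 0.039.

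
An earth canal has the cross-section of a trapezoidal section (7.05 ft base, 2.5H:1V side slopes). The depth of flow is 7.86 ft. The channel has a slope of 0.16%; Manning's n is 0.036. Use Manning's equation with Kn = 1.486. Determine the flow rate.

Q = 909 ft³/s

With bottom width b = 7.05 ft and side slope z = 2.5: A = (b + zy)y = (7.05 + 2.5×7.86)×7.86 = 209.9 ft²; P = b + 2y√(1+z²) = 7.05 + 2×7.86×2.693 = 49.38 ft.
Hydraulic radius R = A/P = 209.9/49.38 = 4.25 ft.
Manning's equation: Q = (1.486/n) A R^(2/3) S^(1/2) = (1.486/0.036) × 209.9 × 4.25^(2/3) × 0.0016^(1/2) = 909 ft³/s.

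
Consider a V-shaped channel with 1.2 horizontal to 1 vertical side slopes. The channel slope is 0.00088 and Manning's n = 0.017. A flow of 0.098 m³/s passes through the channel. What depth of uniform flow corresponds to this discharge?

Manning's equation rearranged: A R^(2/3) = nQ / (1·√S) = 0.017 × 0.098 / (√0.00088) = 0.05616.
Trying y = 0.492 m: A R^(2/3) = 0.09566 — over.
Trying y = 0.339 m: A R^(2/3) = 0.03543 — short.
Trying y = 0.403 m: A R^(2/3) = 0.05619 — close enough.

y_n = 0.403 m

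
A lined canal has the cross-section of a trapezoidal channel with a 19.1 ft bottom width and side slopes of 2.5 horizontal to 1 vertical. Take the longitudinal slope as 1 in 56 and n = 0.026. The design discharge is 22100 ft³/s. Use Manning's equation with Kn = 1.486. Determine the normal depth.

Manning's equation rearranged: A R^(2/3) = nQ / (1.486·√S) = 0.026 × 22100 / (1.486 × √0.01786) = 2894.
At y = 16.3 ft: A R^(2/3) = 4261 — high.
At y = 10.2 ft: A R^(2/3) = 1526 — low.
At y = 13.7 ft: A R^(2/3) = 2892 — matches.

y_n = 13.7 ft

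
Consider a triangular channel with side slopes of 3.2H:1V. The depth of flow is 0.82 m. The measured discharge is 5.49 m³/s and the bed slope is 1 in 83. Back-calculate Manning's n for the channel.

For a triangular section with side slope z = 3.2: A = zy² = 3.2×0.82² = 2.152 m²; P = 2y√(1+z²) = 2×0.82×3.353 = 5.498 m.
Hydraulic radius R = A/P = 2.152/5.498 = 0.3913 m.
Rearranging Manning's equation: n = (1/Q) A R^(2/3) S^(1/2) = (1/5.49) × 2.152 × 0.3913^(2/3) × √0.01205 = 0.023.

n = 0.023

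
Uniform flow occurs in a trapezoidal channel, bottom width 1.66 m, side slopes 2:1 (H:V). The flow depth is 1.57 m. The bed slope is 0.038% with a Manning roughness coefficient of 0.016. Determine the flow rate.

Q = 8.36 m³/s

With bottom width b = 1.66 m and side slope z = 2: A = (b + zy)y = (1.66 + 2×1.57)×1.57 = 7.536 m²; P = b + 2y√(1+z²) = 1.66 + 2×1.57×2.236 = 8.681 m.
Hydraulic radius R = A/P = 7.536/8.681 = 0.8681 m.
Manning's equation: Q = (1/n) A R^(2/3) S^(1/2) = (1/0.016) × 7.536 × 0.8681^(2/3) × 0.00038^(1/2) = 8.36 m³/s.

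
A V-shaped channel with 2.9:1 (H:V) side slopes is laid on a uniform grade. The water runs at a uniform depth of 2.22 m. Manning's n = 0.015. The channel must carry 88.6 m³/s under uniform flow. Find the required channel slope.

For a triangular section with side slope z = 2.9: A = zy² = 2.9×2.22² = 14.29 m²; P = 2y√(1+z²) = 2×2.22×3.068 = 13.62 m.
Hydraulic radius R = A/P = 14.29/13.62 = 1.049 m.
From Manning's equation, S = [nQ / (1 A R^(2/3))]² = [0.015 × 88.6 / (1 × 14.29 × 1.049^(2/3))]² = 0.00811.

S = 0.00811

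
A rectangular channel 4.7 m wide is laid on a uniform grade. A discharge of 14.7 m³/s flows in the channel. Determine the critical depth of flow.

For a rectangular channel, critical depth y_c = (q²/g)^(1/3) where q = Q/b = 14.7/4.7 = 3.128 m²/s.
So y_c = (3.128²/9.81)^(1/3) = 0.999 m.

y_c = 0.999 m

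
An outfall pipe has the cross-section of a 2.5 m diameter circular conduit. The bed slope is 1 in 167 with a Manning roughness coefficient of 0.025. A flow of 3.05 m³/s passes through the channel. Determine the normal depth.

Manning's equation rearranged: A R^(2/3) = nQ / (1·√S) = 0.025 × 3.05 / (√0.005988) = 0.9854.
At y = 1.1 m: A R^(2/3) = 1.436 — too large.
At y = 0.702 m: A R^(2/3) = 0.6179 — too small.
At y = 0.895 m: A R^(2/3) = 0.9845 — ≈ 0.9854.

y_n = 0.895 m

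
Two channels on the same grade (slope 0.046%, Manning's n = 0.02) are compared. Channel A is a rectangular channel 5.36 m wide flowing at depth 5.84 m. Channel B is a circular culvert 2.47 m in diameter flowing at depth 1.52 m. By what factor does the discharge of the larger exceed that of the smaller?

19.4

Channel A: Flow area A = b·y = 5.36 × 5.84 = 31.3 m². Wetted perimeter P = b + 2y = 5.36 + 2×5.84 = 17.04 m. Hydraulic radius R = A/P = 31.3/17.04 = 1.837 m. Q_A = (1/0.02)·31.3·1.837^(2/3)·√0.00046 = 50.35 m³/s.
Channel B: For a circular section of diameter D = 2.47 m at depth y = 1.52 m, the central angle is θ = 2 arccos(1 − 2y/D) = 3.607 rad. Then A = (D²/8)(θ − sin θ) = 3.093 m² and P = Dθ/2 = 4.455 m. Hydraulic radius R = A/P = 3.093/4.455 = 0.6944 m. Q_B = (1/0.02)·3.093·0.6944^(2/3)·√0.00046 = 2.601 m³/s.
The larger discharge is 50.35 m³/s and the smaller is 2.601 m³/s; the ratio is 19.4.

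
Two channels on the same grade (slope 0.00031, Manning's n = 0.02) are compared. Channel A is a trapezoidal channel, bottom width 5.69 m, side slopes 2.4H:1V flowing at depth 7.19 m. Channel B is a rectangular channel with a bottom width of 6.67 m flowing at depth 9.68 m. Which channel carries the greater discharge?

Channel A: With bottom width b = 5.69 m and side slope z = 2.4: A = (b + zy)y = (5.69 + 2.4×7.19)×7.19 = 165 m²; P = b + 2y√(1+z²) = 5.69 + 2×7.19×2.6 = 43.08 m. Hydraulic radius R = A/P = 165/43.08 = 3.83 m. Q_A = (1/0.02)·165·3.83^(2/3)·√0.00031 = 355.5 m³/s.
Channel B: Flow area A = b·y = 6.67 × 9.68 = 64.57 m². Wetted perimeter P = b + 2y = 6.67 + 2×9.68 = 26.03 m. Hydraulic radius R = A/P = 64.57/26.03 = 2.48 m. Q_B = (1/0.02)·64.57·2.48^(2/3)·√0.00031 = 104.2 m³/s.
Q_A = 355.5 m³/s vs Q_B = 104.2 m³/s, so channel A carries more.

channel A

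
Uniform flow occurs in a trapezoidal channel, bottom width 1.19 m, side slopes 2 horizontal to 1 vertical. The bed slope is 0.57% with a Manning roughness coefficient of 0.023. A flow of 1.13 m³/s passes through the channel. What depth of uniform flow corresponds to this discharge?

y_n = 0.409 m

Manning's equation rearranged: A R^(2/3) = nQ / (1·√S) = 0.023 × 1.13 / (√0.0057) = 0.3442.
Trying y = 0.492 m: A R^(2/3) = 0.4957 — too large.
Trying y = 0.36 m: A R^(2/3) = 0.2696 — too small.
Trying y = 0.409 m: A R^(2/3) = 0.3448 — matches.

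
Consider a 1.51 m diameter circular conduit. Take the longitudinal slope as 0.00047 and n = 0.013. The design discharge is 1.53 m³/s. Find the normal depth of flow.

Manning's equation rearranged: A R^(2/3) = nQ / (1·√S) = 0.013 × 1.53 / (√0.00047) = 0.9175.
At y = 1.35 m: A R^(2/3) = 0.9941 — too large.
At y = 1.21 m: A R^(2/3) = 0.9158 — close enough.

y_n = 1.21 m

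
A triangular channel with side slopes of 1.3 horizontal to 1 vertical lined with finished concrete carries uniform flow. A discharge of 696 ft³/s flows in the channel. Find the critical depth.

y_c = 7.08 ft

At critical depth, Q² T / (g A³) = 1, i.e. A³/T = Q²/g = 696²/32.2 = 15040.
Try y = 5.6 ft: A³/T = 4654 — too small.
Try y = 7.08 ft: A³/T = 15030 — close enough.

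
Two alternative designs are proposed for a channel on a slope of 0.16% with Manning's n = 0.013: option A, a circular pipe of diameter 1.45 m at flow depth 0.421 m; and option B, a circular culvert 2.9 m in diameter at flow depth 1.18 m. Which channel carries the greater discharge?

channel B

Channel A: For a circular section of diameter D = 1.45 m at depth y = 0.421 m, the central angle is θ = 2 arccos(1 − 2y/D) = 2.276 rad. Then A = (D²/8)(θ − sin θ) = 0.3981 m² and P = Dθ/2 = 1.65 m. Hydraulic radius R = A/P = 0.3981/1.65 = 0.2413 m. Q_A = (1/0.013)·0.3981·0.2413^(2/3)·√0.0016 = 0.4747 m³/s.
Channel B: For a circular section of diameter D = 2.9 m at depth y = 1.18 m, the central angle is θ = 2 arccos(1 − 2y/D) = 2.767 rad. Then A = (D²/8)(θ − sin θ) = 2.524 m² and P = Dθ/2 = 4.012 m. Hydraulic radius R = A/P = 2.524/4.012 = 0.6291 m. Q_B = (1/0.013)·2.524·0.6291^(2/3)·√0.0016 = 5.702 m³/s.
Q_A = 0.4747 m³/s vs Q_B = 5.702 m³/s, so channel B carries more.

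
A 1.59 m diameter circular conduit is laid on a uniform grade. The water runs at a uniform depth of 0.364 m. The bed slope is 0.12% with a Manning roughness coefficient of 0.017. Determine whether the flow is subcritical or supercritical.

For a circular section of diameter D = 1.59 m at depth y = 0.364 m, the central angle is θ = 2 arccos(1 − 2y/D) = 1.996 rad. Then A = (D²/8)(θ − sin θ) = 0.3427 m² and P = Dθ/2 = 1.587 m.
Hydraulic radius R = A/P = 0.3427/1.587 = 0.216 m.
V = (1/n) R^(2/3) √S = (1/0.017) × 0.216^(2/3) × √0.0012 = 0.7336 m/s. Hydraulic depth D_h = A/T = 0.3427/1.336 = 0.2565 m.
Froude number Fr = V/√(g·D_h) = 0.7336/√(9.81×0.2565) = 0.462, which is less than 1, so the flow is subcritical.

subcritical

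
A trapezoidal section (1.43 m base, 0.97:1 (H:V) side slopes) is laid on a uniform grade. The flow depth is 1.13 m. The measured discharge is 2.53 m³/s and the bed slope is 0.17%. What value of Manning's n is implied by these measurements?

n = 0.0339

With bottom width b = 1.43 m and side slope z = 0.97: A = (b + zy)y = (1.43 + 0.97×1.13)×1.13 = 2.854 m²; P = b + 2y√(1+z²) = 1.43 + 2×1.13×1.393 = 4.579 m.
Hydraulic radius R = A/P = 2.854/4.579 = 0.6234 m.
Rearranging Manning's equation: n = (1/Q) A R^(2/3) S^(1/2) = (1/2.53) × 2.854 × 0.6234^(2/3) × √0.0017 = 0.0339.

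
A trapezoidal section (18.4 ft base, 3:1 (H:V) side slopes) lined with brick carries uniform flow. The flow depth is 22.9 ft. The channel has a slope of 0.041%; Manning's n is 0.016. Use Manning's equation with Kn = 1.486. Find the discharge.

Q = 19900 ft³/s

With bottom width b = 18.4 ft and side slope z = 3: A = (b + zy)y = (18.4 + 3×22.9)×22.9 = 1995 ft²; P = b + 2y√(1+z²) = 18.4 + 2×22.9×3.162 = 163.2 ft.
Hydraulic radius R = A/P = 1995/163.2 = 12.22 ft.
Manning's equation: Q = (1.486/n) A R^(2/3) S^(1/2) = (1.486/0.016) × 1995 × 12.22^(2/3) × 0.00041^(1/2) = 19900 ft³/s.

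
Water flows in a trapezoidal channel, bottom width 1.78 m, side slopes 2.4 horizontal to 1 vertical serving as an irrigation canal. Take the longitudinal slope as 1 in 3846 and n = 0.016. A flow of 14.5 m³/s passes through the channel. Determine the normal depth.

Manning's equation rearranged: A R^(2/3) = nQ / (1·√S) = 0.016 × 14.5 / (√0.00026) = 14.39.
At y = 2.57 m: A R^(2/3) = 24.94 — too large.
At y = 1.46 m: A R^(2/3) = 6.776 — too small.
At y = 2.03 m: A R^(2/3) = 14.34 — matches.

y_n = 2.03 m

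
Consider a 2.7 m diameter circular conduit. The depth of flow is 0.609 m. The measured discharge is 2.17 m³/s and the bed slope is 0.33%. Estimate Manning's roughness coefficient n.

n = 0.013

For a circular section of diameter D = 2.7 m at depth y = 0.609 m, the central angle is θ = 2 arccos(1 − 2y/D) = 1.98 rad. Then A = (D²/8)(θ − sin θ) = 0.9677 m² and P = Dθ/2 = 2.672 m.
Hydraulic radius R = A/P = 0.9677/2.672 = 0.3621 m.
Rearranging Manning's equation: n = (1/Q) A R^(2/3) S^(1/2) = (1/2.17) × 0.9677 × 0.3621^(2/3) × √0.0033 = 0.013.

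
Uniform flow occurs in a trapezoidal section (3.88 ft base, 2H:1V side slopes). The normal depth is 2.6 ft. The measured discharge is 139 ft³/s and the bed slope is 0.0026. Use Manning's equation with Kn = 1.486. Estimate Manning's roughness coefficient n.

n = 0.017

With bottom width b = 3.88 ft and side slope z = 2: A = (b + zy)y = (3.88 + 2×2.6)×2.6 = 23.61 ft²; P = b + 2y√(1+z²) = 3.88 + 2×2.6×2.236 = 15.51 ft.
Hydraulic radius R = A/P = 23.61/15.51 = 1.522 ft.
Rearranging Manning's equation: n = (1.486/Q) A R^(2/3) S^(1/2) = (1.486/139) × 23.61 × 1.522^(2/3) × √0.0026 = 0.017.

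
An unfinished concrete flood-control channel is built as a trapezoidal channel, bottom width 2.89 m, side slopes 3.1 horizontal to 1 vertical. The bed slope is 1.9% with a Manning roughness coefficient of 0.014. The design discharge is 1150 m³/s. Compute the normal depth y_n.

y_n = 4.25 m

Manning's equation rearranged: A R^(2/3) = nQ / (1·√S) = 0.014 × 1150 / (√0.019) = 116.8.
Trying y = 5.3 m: A R^(2/3) = 200.3 — high.
Trying y = 3.03 m: A R^(2/3) = 51.86 — low.
Trying y = 4.25 m: A R^(2/3) = 116.6 — close enough.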